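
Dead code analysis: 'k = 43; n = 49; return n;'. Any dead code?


k is assigned but never read
Dead: 'k = 43'


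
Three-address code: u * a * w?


Break into single-operator statements:
t1 = u * a
t2 = t1 * w


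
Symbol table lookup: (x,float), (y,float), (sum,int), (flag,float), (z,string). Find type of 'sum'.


Lookup 'sum' → type int


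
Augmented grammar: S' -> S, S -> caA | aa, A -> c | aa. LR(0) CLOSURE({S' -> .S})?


Start: S' -> .S
For each item with dot before a nonterminal B, add B -> .γ for every B-production
Closure: [S' -> .S, S -> .caA, S -> .aa]


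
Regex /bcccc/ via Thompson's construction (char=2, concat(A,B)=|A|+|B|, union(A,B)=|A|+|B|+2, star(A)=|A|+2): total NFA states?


Syntax tree has 5 char leaf(s), 0 union(s), 0 star(s)
chars contribute 5×2 = 10; each union adds +2; each star adds +2
Total: 10 + 0 + 0 = 10 states


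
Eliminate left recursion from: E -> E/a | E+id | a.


Left-recursive alternatives: E/a, E+id; non-recursive: a
Introduce E': E -> aE', E' -> /aE' | +idE' | ε


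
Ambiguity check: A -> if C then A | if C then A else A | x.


dangling else: 'if C then if C then x else x' parses two ways
Ambiguous


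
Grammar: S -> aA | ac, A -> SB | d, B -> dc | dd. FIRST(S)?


Per alternative of S: FIRST(aA) = {a}; FIRST(ac) = {a}
FIRST(S) = {a}


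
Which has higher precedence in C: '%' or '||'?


'%' is multiplicative (level 10); '||' is logical OR (level 1)
Higher level binds tighter
'%' has higher precedence than '||'


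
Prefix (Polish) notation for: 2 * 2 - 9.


left-to-right (same/higher precedence on left): tree is (- (* 2 2) 9)
Prefix: - * 2 2 9


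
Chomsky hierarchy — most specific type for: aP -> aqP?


LHS has context (more than one symbol) and |LHS| ≤ |RHS|
Classification: Type 1 (Context-Sensitive)


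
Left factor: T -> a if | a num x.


Common prefix: 'a'
Factored: T -> a T', T' -> if | num x


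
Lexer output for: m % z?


Scan left to right, longest-match per lexeme
Tokens: ID(m), OP(%), ID(z)


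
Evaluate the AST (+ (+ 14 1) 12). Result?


Evaluate inner: (+ 14 1) = 15
Evaluate root: (+ 15 12) = 27
Result: 27


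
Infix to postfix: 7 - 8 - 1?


Left to right (same or higher precedence on left)
Postfix: 7 8 - 1 -


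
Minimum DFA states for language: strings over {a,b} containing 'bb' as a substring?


KMP-style automaton: 2 progress states + 1 absorbing accept = 3
Minimal DFA: 3 states


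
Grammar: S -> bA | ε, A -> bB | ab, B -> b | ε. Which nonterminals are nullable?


A nonterminal is nullable iff some alternative derives ε (directly, or every symbol in it is nullable)
Nullable: {B, S}


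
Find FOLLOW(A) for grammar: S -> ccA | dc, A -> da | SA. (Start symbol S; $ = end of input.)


$ ∈ FOLLOW(S). For each A -> αBβ: add FIRST(β)\{ε} to FOLLOW(B); if β nullable, add FOLLOW(A).
FOLLOW(A) = {$, c, d}


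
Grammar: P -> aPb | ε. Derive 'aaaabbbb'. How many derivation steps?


Derivation: P => aPb => aaPbb => aaaPbbb => aaaaPbbbb => aaaabbbb
Steps: 5


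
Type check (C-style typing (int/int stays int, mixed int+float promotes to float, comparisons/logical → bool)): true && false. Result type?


Operand types: bool && bool
Rule: logical operators take bool operands and yield bool
Result type: bool


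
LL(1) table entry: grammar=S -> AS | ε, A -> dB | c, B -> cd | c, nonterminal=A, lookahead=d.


For [A, d]: 'd' ∈ FIRST(dB)
Entry: A -> dB


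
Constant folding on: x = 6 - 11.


6 - 11 = -5 at compile time
Optimized: x = -5


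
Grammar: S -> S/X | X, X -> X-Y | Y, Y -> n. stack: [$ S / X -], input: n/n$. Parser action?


no handle; shift 'n'
Action: shift


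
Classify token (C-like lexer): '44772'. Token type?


Pattern: digits only
Type: INTEGER_LITERAL


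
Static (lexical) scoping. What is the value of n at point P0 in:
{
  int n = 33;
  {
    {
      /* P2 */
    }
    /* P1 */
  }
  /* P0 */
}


n declared in the same block as P0
n = 33


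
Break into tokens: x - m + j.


Scan left to right, longest-match per lexeme
Tokens: ID(x), OP(-), ID(m), OP(+), ID(j)


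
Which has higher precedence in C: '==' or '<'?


'<' is relational (level 7); '==' is equality (level 6)
Higher level binds tighter
'<' has higher precedence than '=='


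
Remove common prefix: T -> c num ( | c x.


Common prefix: 'c'
Factored: T -> c T', T' -> num ( | x


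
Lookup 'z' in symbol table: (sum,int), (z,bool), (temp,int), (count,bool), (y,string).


Lookup 'z' → type bool


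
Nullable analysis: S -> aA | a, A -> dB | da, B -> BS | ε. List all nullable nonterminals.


A nonterminal is nullable iff some alternative derives ε (directly, or every symbol in it is nullable)
Nullable: {B}


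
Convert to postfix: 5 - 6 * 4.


* has higher precedence, evaluate 6*4 first
Postfix: 5 6 4 * -


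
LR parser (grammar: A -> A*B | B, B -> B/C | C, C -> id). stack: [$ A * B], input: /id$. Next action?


'/' can extend B; shift to build B -> B/C
Action: shift


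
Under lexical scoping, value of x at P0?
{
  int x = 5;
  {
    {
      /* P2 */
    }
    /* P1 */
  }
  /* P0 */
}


x declared in the same block as P0
x = 5


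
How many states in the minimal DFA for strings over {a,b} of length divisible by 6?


Track length mod 6: states 0..5, accept at 0
Minimal DFA: 6 states


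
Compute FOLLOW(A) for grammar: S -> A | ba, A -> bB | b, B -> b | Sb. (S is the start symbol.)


$ ∈ FOLLOW(S). For each A -> αBβ: add FIRST(β)\{ε} to FOLLOW(B); if β nullable, add FOLLOW(A).
FOLLOW(A) = {$, b}


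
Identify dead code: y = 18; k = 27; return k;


y is assigned but never read
Dead: 'y = 18'


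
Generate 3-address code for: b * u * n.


Break into single-operator statements:
t1 = b * u
t2 = t1 * n


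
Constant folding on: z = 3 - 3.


3 - 3 = 0 at compile time
Optimized: z = 0


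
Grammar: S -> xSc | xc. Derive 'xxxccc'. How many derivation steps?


Derivation: S => xSc => xxScc => xxxccc
Steps: 3


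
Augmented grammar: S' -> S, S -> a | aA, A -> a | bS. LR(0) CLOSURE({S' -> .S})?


Start: S' -> .S
For each item with dot before a nonterminal B, add B -> .γ for every B-production
Closure: [S' -> .S, S -> .a, S -> .aA]


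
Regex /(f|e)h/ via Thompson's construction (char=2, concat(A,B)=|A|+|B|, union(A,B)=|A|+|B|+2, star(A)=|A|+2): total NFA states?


Syntax tree has 3 char leaf(s), 1 union(s), 0 star(s)
chars contribute 3×2 = 6; each union adds +2; each star adds +2
Total: 6 + 2 + 0 = 8 states


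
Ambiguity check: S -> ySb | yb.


balanced y^n…b^n: each string has a unique parse
Unambiguous


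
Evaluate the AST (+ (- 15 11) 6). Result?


Evaluate inner: (- 15 11) = 4
Evaluate root: (+ 4 6) = 10
Result: 10


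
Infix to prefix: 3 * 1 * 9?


left-to-right (same/higher precedence on left): tree is (* (* 3 1) 9)
Prefix: * * 3 1 9


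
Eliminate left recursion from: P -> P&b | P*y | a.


Left-recursive alternatives: P&b, P*y; non-recursive: a
Introduce P': P -> aP', P' -> &bP' | *yP' | ε


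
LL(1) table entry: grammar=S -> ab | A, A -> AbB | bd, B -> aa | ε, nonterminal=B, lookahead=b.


For [B, b]: ε is nullable and 'b' ∈ FOLLOW(B)
Entry: B -> ε


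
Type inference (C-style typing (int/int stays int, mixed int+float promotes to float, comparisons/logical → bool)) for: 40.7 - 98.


Operand types: float - int
Rule: mixed int/float promotes to float; int/int stays int
Result type: float


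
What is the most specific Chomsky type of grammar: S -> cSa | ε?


Single nonterminal LHS, but c^n a^n is not regular
Classification: Type 2 (Context-Free)


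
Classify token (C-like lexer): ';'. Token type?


Pattern: delimiter/punctuation
Type: PUNCTUATION


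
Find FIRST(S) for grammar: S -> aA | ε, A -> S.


Per alternative of S: FIRST(aA) = {a}; FIRST(ε) = {ε}
FIRST(S) = {a, ε}


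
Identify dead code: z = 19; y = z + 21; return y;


z is read by y's definition; y is returned
No dead code


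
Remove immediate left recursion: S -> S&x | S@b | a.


Left-recursive alternatives: S&x, S@b; non-recursive: a
Introduce S': S -> aS', S' -> &xS' | @bS' | ε


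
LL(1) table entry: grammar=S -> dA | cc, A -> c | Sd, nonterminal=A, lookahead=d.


For [A, d]: 'd' ∈ FIRST(Sd)
Entry: A -> Sd


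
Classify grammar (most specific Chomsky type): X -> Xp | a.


Left-linear: every RHS is a terminal or one nonterminal followed by a terminal
Classification: Type 3 (Regular)


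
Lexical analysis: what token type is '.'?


Pattern: operator symbol
Type: OPERATOR


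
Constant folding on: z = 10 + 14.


10 + 14 = 24 at compile time
Optimized: z = 24


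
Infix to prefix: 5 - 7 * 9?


'*' binds tighter: tree is (- 5 (* 7 9))
Prefix: - 5 * 7 9


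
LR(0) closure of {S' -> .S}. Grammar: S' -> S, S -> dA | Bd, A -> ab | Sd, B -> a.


Start: S' -> .S
For each item with dot before a nonterminal B, add B -> .γ for every B-production
Closure: [S' -> .S, S -> .dA, S -> .Bd, B -> .a]


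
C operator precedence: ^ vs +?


'+' is additive (level 9); '^' is bitwise XOR (level 4)
Higher level binds tighter
'+' has higher precedence than '^'


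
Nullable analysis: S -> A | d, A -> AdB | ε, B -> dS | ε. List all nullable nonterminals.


A nonterminal is nullable iff some alternative derives ε (directly, or every symbol in it is nullable)
Nullable: {A, B, S}


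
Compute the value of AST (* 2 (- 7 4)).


Evaluate inner: (- 7 4) = 3
Evaluate root: (* 2 3) = 6
Result: 6


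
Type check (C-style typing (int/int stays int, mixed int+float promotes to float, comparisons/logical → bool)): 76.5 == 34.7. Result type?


Operand types: float == float
Rule: comparison yields bool
Result type: bool


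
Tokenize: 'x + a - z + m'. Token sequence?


Scan left to right, longest-match per lexeme
Tokens: ID(x), OP(+), ID(a), OP(-), ID(z), OP(+), ID(m)


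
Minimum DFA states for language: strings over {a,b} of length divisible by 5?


Track length mod 5: states 0..4, accept at 0
Minimal DFA: 5 states


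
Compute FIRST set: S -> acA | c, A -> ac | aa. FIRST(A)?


Per alternative of A: FIRST(ac) = {a}; FIRST(aa) = {a}
FIRST(A) = {a}


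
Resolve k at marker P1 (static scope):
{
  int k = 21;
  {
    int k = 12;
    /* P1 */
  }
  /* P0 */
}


k declared in the same block as P1
k = 12


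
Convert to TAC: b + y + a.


Break into single-operator statements:
t1 = b + y
t2 = t1 + a


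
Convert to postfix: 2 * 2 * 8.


Left to right (same or higher precedence on left)
Postfix: 2 2 * 8 *


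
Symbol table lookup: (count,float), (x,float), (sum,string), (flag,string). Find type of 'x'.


Lookup 'x' → type float


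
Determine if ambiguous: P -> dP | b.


right-linear, alternatives start with distinct terminals 'd' vs 'b': unique leftmost derivation
Unambiguous


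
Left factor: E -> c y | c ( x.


Common prefix: 'c'
Factored: E -> c E', E' -> y | ( x


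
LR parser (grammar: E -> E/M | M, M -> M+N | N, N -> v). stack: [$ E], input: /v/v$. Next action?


shift '/' to continue E -> E/M
Action: shift


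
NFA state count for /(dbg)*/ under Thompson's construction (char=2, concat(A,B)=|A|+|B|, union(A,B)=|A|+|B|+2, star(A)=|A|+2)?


Syntax tree has 3 char leaf(s), 0 union(s), 1 star(s)
chars contribute 3×2 = 6; each union adds +2; each star adds +2
Total: 6 + 0 + 2 = 8 states


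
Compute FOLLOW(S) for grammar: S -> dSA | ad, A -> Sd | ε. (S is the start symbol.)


$ ∈ FOLLOW(S). For each A -> αBβ: add FIRST(β)\{ε} to FOLLOW(B); if β nullable, add FOLLOW(A).
FOLLOW(S) = {$, a, d}


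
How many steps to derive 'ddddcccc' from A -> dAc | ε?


Derivation: A => dAc => ddAcc => dddAccc => ddddAcccc => ddddcccc
Steps: 5


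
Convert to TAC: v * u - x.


Break into single-operator statements:
t1 = v * u
t2 = t1 - x


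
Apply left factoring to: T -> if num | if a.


Common prefix: 'if'
Factored: T -> if T', T' -> num | a


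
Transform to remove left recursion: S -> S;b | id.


Left-recursive alternatives: S;b; non-recursive: id
Introduce S': S -> idS', S' -> ;bS' | ε


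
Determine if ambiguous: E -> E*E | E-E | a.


'a*a-a' has two parse trees (no precedence encoded between * and -)
Ambiguous


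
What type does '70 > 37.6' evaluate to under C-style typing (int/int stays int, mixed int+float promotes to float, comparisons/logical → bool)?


Operand types: int > float
Rule: comparison yields bool
Result type: bool


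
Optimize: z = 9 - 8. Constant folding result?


9 - 8 = 1 at compile time
Optimized: z = 1


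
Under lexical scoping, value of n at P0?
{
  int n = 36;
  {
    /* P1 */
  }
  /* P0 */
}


n declared in the same block as P0
n = 36


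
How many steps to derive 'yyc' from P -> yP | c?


Derivation: P => yP => yyP => yyc
Steps: 3


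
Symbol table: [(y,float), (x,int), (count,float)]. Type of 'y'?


Lookup 'y' → type float


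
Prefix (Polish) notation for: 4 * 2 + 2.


left-to-right (same/higher precedence on left): tree is (+ (* 4 2) 2)
Prefix: + * 4 2 2


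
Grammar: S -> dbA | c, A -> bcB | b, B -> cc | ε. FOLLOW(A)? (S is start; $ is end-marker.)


$ ∈ FOLLOW(S). For each A -> αBβ: add FIRST(β)\{ε} to FOLLOW(B); if β nullable, add FOLLOW(A).
FOLLOW(A) = {$}


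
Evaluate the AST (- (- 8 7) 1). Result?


Evaluate inner: (- 8 7) = 1
Evaluate root: (- 1 1) = 0
Result: 0


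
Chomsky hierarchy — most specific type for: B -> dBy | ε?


Single nonterminal LHS, but d^n y^n is not regular
Classification: Type 2 (Context-Free)


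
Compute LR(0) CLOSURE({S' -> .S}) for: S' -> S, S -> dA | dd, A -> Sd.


Start: S' -> .S
For each item with dot before a nonterminal B, add B -> .γ for every B-production
Closure: [S' -> .S, S -> .dA, S -> .dd]


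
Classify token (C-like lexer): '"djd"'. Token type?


Pattern: double-quoted sequence
Type: STRING_LITERAL


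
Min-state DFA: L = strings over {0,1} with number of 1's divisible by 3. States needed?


Track (count of 1) mod 3: states 0..2, accept at 0
Minimal DFA: 3 states


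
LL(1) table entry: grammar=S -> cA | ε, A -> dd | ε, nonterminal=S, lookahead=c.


For [S, c]: 'c' ∈ FIRST(cA)
Entry: S -> cA


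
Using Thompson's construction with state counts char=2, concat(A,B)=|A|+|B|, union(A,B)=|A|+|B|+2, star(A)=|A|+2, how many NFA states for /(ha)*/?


Syntax tree has 2 char leaf(s), 0 union(s), 1 star(s)
chars contribute 2×2 = 4; each union adds +2; each star adds +2
Total: 4 + 0 + 2 = 6 states


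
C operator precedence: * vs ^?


'*' is multiplicative (level 10); '^' is bitwise XOR (level 4)
Higher level binds tighter
'*' has higher precedence than '^'


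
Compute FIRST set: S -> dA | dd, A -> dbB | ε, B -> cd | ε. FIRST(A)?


Per alternative of A: FIRST(dbB) = {d}; FIRST(ε) = {ε}
FIRST(A) = {d, ε}


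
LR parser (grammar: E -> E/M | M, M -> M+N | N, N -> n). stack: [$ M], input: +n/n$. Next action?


shift '+' to continue M -> M+N
Action: shift


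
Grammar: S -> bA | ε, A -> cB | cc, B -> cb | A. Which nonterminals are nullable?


A nonterminal is nullable iff some alternative derives ε (directly, or every symbol in it is nullable)
Nullable: {S}


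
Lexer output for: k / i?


Scan left to right, longest-match per lexeme
Tokens: ID(k), OP(/), ID(i)


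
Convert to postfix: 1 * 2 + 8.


Left to right (same or higher precedence on left)
Postfix: 1 2 * 8 +


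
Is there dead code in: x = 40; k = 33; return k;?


x is assigned but never read
Dead: 'x = 40'


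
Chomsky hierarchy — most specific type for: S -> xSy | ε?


Single nonterminal LHS, but x^n y^n is not regular
Classification: Type 2 (Context-Free)


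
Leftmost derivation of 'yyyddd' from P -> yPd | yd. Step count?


Derivation: P => yPd => yyPdd => yyyddd
Steps: 3


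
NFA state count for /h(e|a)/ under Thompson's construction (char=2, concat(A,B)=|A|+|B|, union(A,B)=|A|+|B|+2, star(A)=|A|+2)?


Syntax tree has 3 char leaf(s), 1 union(s), 0 star(s)
chars contribute 3×2 = 6; each union adds +2; each star adds +2
Total: 6 + 2 + 0 = 8 states


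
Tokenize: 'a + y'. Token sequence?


Scan left to right, longest-match per lexeme
Tokens: ID(a), OP(+), ID(y)


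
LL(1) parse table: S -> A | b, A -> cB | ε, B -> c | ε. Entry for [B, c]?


For [B, c]: 'c' ∈ FIRST(c)
Entry: B -> c


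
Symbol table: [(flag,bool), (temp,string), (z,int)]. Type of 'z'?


Lookup 'z' → type int


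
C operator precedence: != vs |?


'!=' is equality (level 6); '|' is bitwise OR (level 3)
Higher level binds tighter
'!=' has higher precedence than '|'


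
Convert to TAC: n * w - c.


Break into single-operator statements:
t1 = n * w
t2 = t1 - c


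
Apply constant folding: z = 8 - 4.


8 - 4 = 4 at compile time
Optimized: z = 4


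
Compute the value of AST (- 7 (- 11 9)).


Evaluate inner: (- 11 9) = 2
Evaluate root: (- 7 2) = 5
Result: 5


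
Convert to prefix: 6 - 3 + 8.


left-to-right (same/higher precedence on left): tree is (+ (- 6 3) 8)
Prefix: + - 6 3 8


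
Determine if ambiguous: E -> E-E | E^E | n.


'n-n^n' has two parse trees (no precedence encoded between - and ^)
Ambiguous


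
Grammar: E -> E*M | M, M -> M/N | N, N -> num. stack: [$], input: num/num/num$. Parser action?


no handle on stack; shift 'num'
Action: shift


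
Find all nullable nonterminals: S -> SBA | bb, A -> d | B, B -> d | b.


A nonterminal is nullable iff some alternative derives ε (directly, or every symbol in it is nullable)
Nullable: {}


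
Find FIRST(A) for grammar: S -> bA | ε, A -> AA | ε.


Per alternative of A: FIRST(AA) = {ε}; FIRST(ε) = {ε}
FIRST(A) = {ε}


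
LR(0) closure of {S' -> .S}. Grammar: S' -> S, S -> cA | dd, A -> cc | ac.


Start: S' -> .S
For each item with dot before a nonterminal B, add B -> .γ for every B-production
Closure: [S' -> .S, S -> .cA, S -> .dd]


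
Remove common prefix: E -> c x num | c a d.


Common prefix: 'c'
Factored: E -> c E', E' -> x num | a d


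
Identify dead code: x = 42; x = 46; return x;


first assignment to x is overwritten before any read
Dead: 'x = 42'


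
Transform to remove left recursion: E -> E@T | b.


Left-recursive alternatives: E@T; non-recursive: b
Introduce E': E -> bE', E' -> @TE' | ε


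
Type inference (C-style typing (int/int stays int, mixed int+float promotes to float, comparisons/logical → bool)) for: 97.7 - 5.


Operand types: float - int
Rule: mixed int/float promotes to float; int/int stays int
Result type: float


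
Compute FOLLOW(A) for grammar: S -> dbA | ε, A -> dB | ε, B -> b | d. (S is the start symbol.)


$ ∈ FOLLOW(S). For each A -> αBβ: add FIRST(β)\{ε} to FOLLOW(B); if β nullable, add FOLLOW(A).
FOLLOW(A) = {$}


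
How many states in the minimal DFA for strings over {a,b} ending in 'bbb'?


Track the longest suffix of input matching a prefix of 'bbb': 4 classes (prefixes of length 0..3)
Minimal DFA: 4 states


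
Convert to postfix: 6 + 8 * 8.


* has higher precedence, evaluate 8*8 first
Postfix: 6 8 8 * +


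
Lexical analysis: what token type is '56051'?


Pattern: digits only
Type: INTEGER_LITERAL


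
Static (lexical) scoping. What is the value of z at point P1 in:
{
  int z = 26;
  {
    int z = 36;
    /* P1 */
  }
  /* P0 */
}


z declared in the same block as P1
z = 36


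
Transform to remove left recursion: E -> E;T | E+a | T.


Left-recursive alternatives: E;T, E+a; non-recursive: T
Introduce E': E -> TE', E' -> ;TE' | +aE' | ε


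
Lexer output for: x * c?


Scan left to right, longest-match per lexeme
Tokens: ID(x), OP(*), ID(c)


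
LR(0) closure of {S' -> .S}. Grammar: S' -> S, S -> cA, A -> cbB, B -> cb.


Start: S' -> .S
For each item with dot before a nonterminal B, add B -> .γ for every B-production
Closure: [S' -> .S, S -> .cA]


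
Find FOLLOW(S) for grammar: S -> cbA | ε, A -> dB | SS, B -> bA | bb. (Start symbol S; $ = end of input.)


$ ∈ FOLLOW(S). For each A -> αBβ: add FIRST(β)\{ε} to FOLLOW(B); if β nullable, add FOLLOW(A).
FOLLOW(S) = {$, c}


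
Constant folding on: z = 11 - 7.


11 - 7 = 4 at compile time
Optimized: z = 4


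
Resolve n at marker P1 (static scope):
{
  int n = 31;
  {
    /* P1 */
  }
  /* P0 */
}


P1's block does not declare n; resolves to the enclosing declaration at depth 0
n = 31


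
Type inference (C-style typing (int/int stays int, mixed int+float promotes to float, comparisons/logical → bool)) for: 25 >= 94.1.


Operand types: int >= float
Rule: comparison yields bool
Result type: bool


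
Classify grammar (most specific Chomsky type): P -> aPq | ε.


Single nonterminal LHS, but a^n q^n is not regular
Classification: Type 2 (Context-Free)


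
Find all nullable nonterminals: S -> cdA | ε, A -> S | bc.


A nonterminal is nullable iff some alternative derives ε (directly, or every symbol in it is nullable)
Nullable: {A, S}


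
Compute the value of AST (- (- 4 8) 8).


Evaluate inner: (- 4 8) = -4
Evaluate root: (- -4 8) = -12
Result: -12


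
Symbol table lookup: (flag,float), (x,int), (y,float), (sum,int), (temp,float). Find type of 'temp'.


Lookup 'temp' → type float


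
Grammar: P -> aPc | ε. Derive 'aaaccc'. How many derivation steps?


Derivation: P => aPc => aaPcc => aaaPccc => aaaccc
Steps: 4


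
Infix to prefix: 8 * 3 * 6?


left-to-right (same/higher precedence on left): tree is (* (* 8 3) 6)
Prefix: * * 8 3 6


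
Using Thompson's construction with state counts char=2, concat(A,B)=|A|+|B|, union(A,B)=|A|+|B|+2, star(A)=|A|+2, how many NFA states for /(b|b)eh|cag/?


Syntax tree has 7 char leaf(s), 2 union(s), 0 star(s)
chars contribute 7×2 = 14; each union adds +2; each star adds +2
Total: 14 + 4 + 0 = 18 states


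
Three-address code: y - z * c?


Break into single-operator statements:
t1 = z * c
t2 = y - t1


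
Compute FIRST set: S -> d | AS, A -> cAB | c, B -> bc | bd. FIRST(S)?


Per alternative of S: FIRST(d) = {d}; FIRST(AS) = {c}
FIRST(S) = {c, d}


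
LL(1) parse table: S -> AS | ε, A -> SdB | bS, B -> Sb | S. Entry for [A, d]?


For [A, d]: 'd' ∈ FIRST(SdB)
Entry: A -> SdB


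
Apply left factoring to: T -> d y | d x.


Common prefix: 'd'
Factored: T -> d T', T' -> y | x


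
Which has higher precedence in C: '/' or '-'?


'/' is multiplicative (level 10); '-' is additive (level 9)
Higher level binds tighter
'/' has higher precedence than '-'


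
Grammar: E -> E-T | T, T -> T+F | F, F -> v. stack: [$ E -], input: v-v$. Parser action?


no handle ('E-' is not any RHS); shift 'v'
Action: shift


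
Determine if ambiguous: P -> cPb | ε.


balanced c^n…b^n: each string has a unique parse
Unambiguous


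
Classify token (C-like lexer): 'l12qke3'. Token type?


Pattern: letter/underscore followed by alphanumerics, not a keyword
Type: IDENTIFIER


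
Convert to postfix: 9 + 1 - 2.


Left to right (same or higher precedence on left)
Postfix: 9 1 + 2 -


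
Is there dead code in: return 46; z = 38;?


statement follows a return and is unreachable
Dead: 'z = 38'


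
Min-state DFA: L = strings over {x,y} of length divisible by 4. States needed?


Track length mod 4: states 0..3, accept at 0
Minimal DFA: 4 states


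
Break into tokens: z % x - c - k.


Scan left to right, longest-match per lexeme
Tokens: ID(z), OP(%), ID(x), OP(-), ID(c), OP(-), ID(k)


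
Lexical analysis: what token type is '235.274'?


Pattern: digits with a decimal point
Type: FLOAT_LITERAL


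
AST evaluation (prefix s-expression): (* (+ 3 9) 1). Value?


Evaluate inner: (+ 3 9) = 12
Evaluate root: (* 12 1) = 12
Result: 12


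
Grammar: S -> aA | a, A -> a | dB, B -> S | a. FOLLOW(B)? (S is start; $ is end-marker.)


$ ∈ FOLLOW(S). For each A -> αBβ: add FIRST(β)\{ε} to FOLLOW(B); if β nullable, add FOLLOW(A).
FOLLOW(B) = {$}


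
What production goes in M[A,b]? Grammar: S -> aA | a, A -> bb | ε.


For [A, b]: 'b' ∈ FIRST(bb)
Entry: A -> bb


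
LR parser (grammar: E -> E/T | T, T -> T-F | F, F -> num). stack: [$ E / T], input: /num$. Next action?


handle 'E/T' on top; lookahead ∈ FOLLOW(E) = {/, $}
Action: reduce (E -> E/T)


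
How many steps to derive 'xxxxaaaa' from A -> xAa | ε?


Derivation: A => xAa => xxAaa => xxxAaaa => xxxxAaaaa => xxxxaaaa
Steps: 5


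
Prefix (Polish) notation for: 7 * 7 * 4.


left-to-right (same/higher precedence on left): tree is (* (* 7 7) 4)
Prefix: * * 7 7 4


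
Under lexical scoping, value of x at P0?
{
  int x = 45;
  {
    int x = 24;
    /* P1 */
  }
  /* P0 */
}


x declared in the same block as P0
x = 45


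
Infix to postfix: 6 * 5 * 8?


Left to right (same or higher precedence on left)
Postfix: 6 5 * 8 *


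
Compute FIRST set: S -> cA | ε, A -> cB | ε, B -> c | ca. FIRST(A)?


Per alternative of A: FIRST(cB) = {c}; FIRST(ε) = {ε}
FIRST(A) = {c, ε}


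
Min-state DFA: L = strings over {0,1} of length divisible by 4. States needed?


Track length mod 4: states 0..3, accept at 0
Minimal DFA: 4 states


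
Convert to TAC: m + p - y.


Break into single-operator statements:
t1 = m + p
t2 = t1 - y


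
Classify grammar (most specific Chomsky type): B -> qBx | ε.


Single nonterminal LHS, but q^n x^n is not regular
Classification: Type 2 (Context-Free)


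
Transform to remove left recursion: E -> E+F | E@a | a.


Left-recursive alternatives: E+F, E@a; non-recursive: a
Introduce E': E -> aE', E' -> +FE' | @aE' | ε


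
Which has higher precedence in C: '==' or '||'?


'==' is equality (level 6); '||' is logical OR (level 1)
Higher level binds tighter
'==' has higher precedence than '||'


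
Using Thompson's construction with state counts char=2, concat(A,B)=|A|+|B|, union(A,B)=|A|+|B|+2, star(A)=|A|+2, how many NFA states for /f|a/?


Syntax tree has 2 char leaf(s), 1 union(s), 0 star(s)
chars contribute 2×2 = 4; each union adds +2; each star adds +2
Total: 4 + 2 + 0 = 6 states


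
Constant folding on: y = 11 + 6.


11 + 6 = 17 at compile time
Optimized: y = 17


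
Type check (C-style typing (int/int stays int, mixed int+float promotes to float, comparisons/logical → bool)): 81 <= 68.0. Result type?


Operand types: int <= float
Rule: comparison yields bool
Result type: bool


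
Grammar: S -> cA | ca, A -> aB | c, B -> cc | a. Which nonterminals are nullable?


A nonterminal is nullable iff some alternative derives ε (directly, or every symbol in it is nullable)
Nullable: {}


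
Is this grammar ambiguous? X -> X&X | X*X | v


'v&v*v' has two parse trees (no precedence encoded between & and *)
Ambiguous


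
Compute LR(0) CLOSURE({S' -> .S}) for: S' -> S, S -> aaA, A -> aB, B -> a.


Start: S' -> .S
For each item with dot before a nonterminal B, add B -> .γ for every B-production
Closure: [S' -> .S, S -> .aaA]


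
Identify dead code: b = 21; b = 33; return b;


first assignment to b is overwritten before any read
Dead: 'b = 21'


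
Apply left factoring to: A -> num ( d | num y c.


Common prefix: 'num'
Factored: A -> num A', A' -> ( d | y c


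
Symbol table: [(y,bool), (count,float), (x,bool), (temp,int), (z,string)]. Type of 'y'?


Lookup 'y' → type bool


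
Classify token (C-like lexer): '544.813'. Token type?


Pattern: digits with a decimal point
Type: FLOAT_LITERAL


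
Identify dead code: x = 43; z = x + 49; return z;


x is read by z's definition; z is returned
No dead code


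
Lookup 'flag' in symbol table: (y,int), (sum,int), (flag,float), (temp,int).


Lookup 'flag' → type float


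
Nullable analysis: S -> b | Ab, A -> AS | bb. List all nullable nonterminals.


A nonterminal is nullable iff some alternative derives ε (directly, or every symbol in it is nullable)
Nullable: {}


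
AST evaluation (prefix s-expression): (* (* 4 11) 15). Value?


Evaluate inner: (* 4 11) = 44
Evaluate root: (* 44 15) = 660
Result: 660


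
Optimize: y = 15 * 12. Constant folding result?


15 * 12 = 180 at compile time
Optimized: y = 180


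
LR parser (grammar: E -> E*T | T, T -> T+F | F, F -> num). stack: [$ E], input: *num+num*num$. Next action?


shift '*' to continue E -> E*T
Action: shift


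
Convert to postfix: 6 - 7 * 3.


* has higher precedence, evaluate 7*3 first
Postfix: 6 7 3 * -


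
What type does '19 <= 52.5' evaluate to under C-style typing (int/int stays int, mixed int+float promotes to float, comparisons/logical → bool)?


Operand types: int <= float
Rule: comparison yields bool
Result type: bool


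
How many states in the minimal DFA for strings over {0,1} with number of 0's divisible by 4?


Track (count of 0) mod 4: states 0..3, accept at 0
Minimal DFA: 4 states


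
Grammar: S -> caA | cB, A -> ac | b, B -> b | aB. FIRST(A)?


Per alternative of A: FIRST(ac) = {a}; FIRST(b) = {b}
FIRST(A) = {a, b}


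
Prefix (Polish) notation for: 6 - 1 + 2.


left-to-right (same/higher precedence on left): tree is (+ (- 6 1) 2)
Prefix: + - 6 1 2


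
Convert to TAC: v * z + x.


Break into single-operator statements:
t1 = v * z
t2 = t1 + x


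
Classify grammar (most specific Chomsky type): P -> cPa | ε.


Single nonterminal LHS, but c^n a^n is not regular
Classification: Type 2 (Context-Free)


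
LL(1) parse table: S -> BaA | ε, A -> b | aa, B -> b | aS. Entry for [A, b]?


For [A, b]: 'b' ∈ FIRST(b)
Entry: A -> b


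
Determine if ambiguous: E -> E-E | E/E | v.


'v-v/v' has two parse trees (no precedence encoded between - and /)
Ambiguous


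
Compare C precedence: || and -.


'-' is additive (level 9); '||' is logical OR (level 1)
Higher level binds tighter
'-' has higher precedence than '||'


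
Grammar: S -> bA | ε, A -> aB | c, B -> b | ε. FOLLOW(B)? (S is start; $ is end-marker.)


$ ∈ FOLLOW(S). For each A -> αBβ: add FIRST(β)\{ε} to FOLLOW(B); if β nullable, add FOLLOW(A).
FOLLOW(B) = {$}


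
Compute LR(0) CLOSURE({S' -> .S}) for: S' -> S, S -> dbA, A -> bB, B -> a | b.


Start: S' -> .S
For each item with dot before a nonterminal B, add B -> .γ for every B-production
Closure: [S' -> .S, S -> .dbA]


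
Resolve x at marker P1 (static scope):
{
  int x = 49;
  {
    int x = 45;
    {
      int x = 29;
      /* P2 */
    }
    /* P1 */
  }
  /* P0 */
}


x declared in the same block as P1
x = 45


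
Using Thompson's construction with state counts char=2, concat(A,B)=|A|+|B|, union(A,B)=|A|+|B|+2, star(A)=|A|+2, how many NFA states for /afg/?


Syntax tree has 3 char leaf(s), 0 union(s), 0 star(s)
chars contribute 3×2 = 6; each union adds +2; each star adds +2
Total: 6 + 0 + 0 = 6 states


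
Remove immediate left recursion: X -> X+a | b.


Left-recursive alternatives: X+a; non-recursive: b
Introduce X': X -> bX', X' -> +aX' | ε


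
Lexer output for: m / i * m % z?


Scan left to right, longest-match per lexeme
Tokens: ID(m), OP(/), ID(i), OP(*), ID(m), OP(%), ID(z)


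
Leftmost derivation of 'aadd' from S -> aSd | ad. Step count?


Derivation: S => aSd => aadd
Steps: 2


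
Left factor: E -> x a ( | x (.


Common prefix: 'x'
Factored: E -> x E', E' -> a ( | (


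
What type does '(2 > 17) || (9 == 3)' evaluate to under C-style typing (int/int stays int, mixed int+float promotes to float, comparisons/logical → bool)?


Operand types: bool || bool
Rule: logical operators take bool operands and yield bool
Result type: bool


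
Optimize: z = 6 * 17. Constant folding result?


6 * 17 = 102 at compile time
Optimized: z = 102


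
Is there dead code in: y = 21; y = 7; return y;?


first assignment to y is overwritten before any read
Dead: 'y = 21'


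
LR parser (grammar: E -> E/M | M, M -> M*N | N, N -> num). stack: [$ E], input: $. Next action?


start symbol E on stack, input exhausted
Action: accept


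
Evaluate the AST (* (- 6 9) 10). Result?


Evaluate inner: (- 6 9) = -3
Evaluate root: (* -3 10) = -30
Result: -30


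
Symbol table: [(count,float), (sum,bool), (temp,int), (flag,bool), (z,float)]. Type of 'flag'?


Lookup 'flag' → type bool


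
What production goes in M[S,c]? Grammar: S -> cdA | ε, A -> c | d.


For [S, c]: 'c' ∈ FIRST(cdA)
Entry: S -> cdA


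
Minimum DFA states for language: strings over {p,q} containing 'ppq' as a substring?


KMP-style automaton: 3 progress states + 1 absorbing accept = 4
Minimal DFA: 4 states


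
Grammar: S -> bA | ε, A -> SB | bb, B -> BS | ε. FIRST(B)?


Per alternative of B: FIRST(BS) = {b, ε}; FIRST(ε) = {ε}
FIRST(B) = {b, ε}


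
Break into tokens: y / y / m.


Scan left to right, longest-match per lexeme
Tokens: ID(y), OP(/), ID(y), OP(/), ID(m)


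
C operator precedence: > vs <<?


'<<' is shift (level 8); '>' is relational (level 7)
Higher level binds tighter
'<<' has higher precedence than '>'


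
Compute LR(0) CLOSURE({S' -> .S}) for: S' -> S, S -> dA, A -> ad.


Start: S' -> .S
For each item with dot before a nonterminal B, add B -> .γ for every B-production
Closure: [S' -> .S, S -> .dA]


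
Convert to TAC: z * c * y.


Break into single-operator statements:
t1 = z * c
t2 = t1 * y


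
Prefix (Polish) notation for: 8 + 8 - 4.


left-to-right (same/higher precedence on left): tree is (- (+ 8 8) 4)
Prefix: - + 8 8 4


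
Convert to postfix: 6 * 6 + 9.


Left to right (same or higher precedence on left)
Postfix: 6 6 * 9 +


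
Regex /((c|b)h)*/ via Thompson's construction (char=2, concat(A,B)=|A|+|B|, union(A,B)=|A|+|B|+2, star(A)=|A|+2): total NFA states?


Syntax tree has 3 char leaf(s), 1 union(s), 1 star(s)
chars contribute 3×2 = 6; each union adds +2; each star adds +2
Total: 6 + 2 + 2 = 10 states


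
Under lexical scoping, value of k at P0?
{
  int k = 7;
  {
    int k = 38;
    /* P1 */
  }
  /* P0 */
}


k declared in the same block as P0
k = 7


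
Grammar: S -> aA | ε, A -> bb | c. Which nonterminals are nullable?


A nonterminal is nullable iff some alternative derives ε (directly, or every symbol in it is nullable)
Nullable: {S}


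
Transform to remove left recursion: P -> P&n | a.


Left-recursive alternatives: P&n; non-recursive: a
Introduce P': P -> aP', P' -> &nP' | ε


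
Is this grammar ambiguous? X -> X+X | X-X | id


'id+id-id' has two parse trees (no precedence encoded between + and -)
Ambiguous


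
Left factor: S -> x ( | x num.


Common prefix: 'x'
Factored: S -> x S', S' -> ( | num


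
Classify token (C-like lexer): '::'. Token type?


Pattern: operator symbol
Type: OPERATOR


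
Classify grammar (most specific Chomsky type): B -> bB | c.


Right-linear: every RHS is a terminal or a terminal followed by one nonterminal
Classification: Type 3 (Regular)


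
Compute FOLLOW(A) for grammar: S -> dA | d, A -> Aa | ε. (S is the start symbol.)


$ ∈ FOLLOW(S). For each A -> αBβ: add FIRST(β)\{ε} to FOLLOW(B); if β nullable, add FOLLOW(A).
FOLLOW(A) = {$, a}


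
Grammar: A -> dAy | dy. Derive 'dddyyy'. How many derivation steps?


Derivation: A => dAy => ddAyy => dddyyy
Steps: 3


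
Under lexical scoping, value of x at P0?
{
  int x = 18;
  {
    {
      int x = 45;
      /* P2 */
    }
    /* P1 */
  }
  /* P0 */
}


x declared in the same block as P0
x = 18


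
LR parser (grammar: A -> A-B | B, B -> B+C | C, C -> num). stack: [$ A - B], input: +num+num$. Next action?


'+' can extend B; shift to build B -> B+C
Action: shift


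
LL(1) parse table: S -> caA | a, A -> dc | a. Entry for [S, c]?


For [S, c]: 'c' ∈ FIRST(caA)
Entry: S -> caA


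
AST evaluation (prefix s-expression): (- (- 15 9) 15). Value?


Evaluate inner: (- 15 9) = 6
Evaluate root: (- 6 15) = -9
Result: -9


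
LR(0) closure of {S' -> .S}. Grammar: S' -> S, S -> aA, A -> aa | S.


Start: S' -> .S
For each item with dot before a nonterminal B, add B -> .γ for every B-production
Closure: [S' -> .S, S -> .aA]


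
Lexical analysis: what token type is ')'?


Pattern: delimiter/punctuation
Type: PUNCTUATION


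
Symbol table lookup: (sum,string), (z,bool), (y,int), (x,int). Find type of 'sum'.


Lookup 'sum' → type string


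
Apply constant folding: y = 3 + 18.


3 + 18 = 21 at compile time
Optimized: y = 21


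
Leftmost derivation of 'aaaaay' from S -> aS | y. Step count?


Derivation: S => aS => aaS => aaaS => aaaaS => aaaaaS => aaaaay
Steps: 6


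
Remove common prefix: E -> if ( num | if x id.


Common prefix: 'if'
Factored: E -> if E', E' -> ( num | x id


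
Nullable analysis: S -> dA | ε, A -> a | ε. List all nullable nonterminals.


A nonterminal is nullable iff some alternative derives ε (directly, or every symbol in it is nullable)
Nullable: {A, S}


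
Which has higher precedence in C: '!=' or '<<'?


'<<' is shift (level 8); '!=' is equality (level 6)
Higher level binds tighter
'<<' has higher precedence than '!='


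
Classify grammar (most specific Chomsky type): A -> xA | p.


Right-linear: every RHS is a terminal or a terminal followed by one nonterminal
Classification: Type 3 (Regular)


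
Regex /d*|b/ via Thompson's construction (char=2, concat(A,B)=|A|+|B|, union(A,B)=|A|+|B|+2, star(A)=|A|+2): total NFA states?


Syntax tree has 2 char leaf(s), 1 union(s), 1 star(s)
chars contribute 2×2 = 4; each union adds +2; each star adds +2
Total: 4 + 2 + 2 = 8 states


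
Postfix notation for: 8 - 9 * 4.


* has higher precedence, evaluate 9*4 first
Postfix: 8 9 4 * -


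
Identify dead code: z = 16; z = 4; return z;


first assignment to z is overwritten before any read
Dead: 'z = 16'


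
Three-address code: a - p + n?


Break into single-operator statements:
t1 = a - p
t2 = t1 + n


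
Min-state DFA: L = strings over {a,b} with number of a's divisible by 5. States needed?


Track (count of a) mod 5: states 0..4, accept at 0
Minimal DFA: 5 states


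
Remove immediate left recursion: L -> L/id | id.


Left-recursive alternatives: L/id; non-recursive: id
Introduce L': L -> idL', L' -> /idL' | ε


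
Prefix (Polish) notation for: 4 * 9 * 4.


left-to-right (same/higher precedence on left): tree is (* (* 4 9) 4)
Prefix: * * 4 9 4


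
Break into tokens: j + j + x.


Scan left to right, longest-match per lexeme
Tokens: ID(j), OP(+), ID(j), OP(+), ID(x)


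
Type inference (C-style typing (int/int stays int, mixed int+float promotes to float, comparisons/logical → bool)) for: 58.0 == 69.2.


Operand types: float == float
Rule: comparison yields bool
Result type: bool


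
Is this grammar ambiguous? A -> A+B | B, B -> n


precedence layered via separate nonterminal B: deterministic
Unambiguous


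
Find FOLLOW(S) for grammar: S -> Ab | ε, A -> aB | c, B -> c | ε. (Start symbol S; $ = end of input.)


$ ∈ FOLLOW(S). For each A -> αBβ: add FIRST(β)\{ε} to FOLLOW(B); if β nullable, add FOLLOW(A).
FOLLOW(S) = {$}
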